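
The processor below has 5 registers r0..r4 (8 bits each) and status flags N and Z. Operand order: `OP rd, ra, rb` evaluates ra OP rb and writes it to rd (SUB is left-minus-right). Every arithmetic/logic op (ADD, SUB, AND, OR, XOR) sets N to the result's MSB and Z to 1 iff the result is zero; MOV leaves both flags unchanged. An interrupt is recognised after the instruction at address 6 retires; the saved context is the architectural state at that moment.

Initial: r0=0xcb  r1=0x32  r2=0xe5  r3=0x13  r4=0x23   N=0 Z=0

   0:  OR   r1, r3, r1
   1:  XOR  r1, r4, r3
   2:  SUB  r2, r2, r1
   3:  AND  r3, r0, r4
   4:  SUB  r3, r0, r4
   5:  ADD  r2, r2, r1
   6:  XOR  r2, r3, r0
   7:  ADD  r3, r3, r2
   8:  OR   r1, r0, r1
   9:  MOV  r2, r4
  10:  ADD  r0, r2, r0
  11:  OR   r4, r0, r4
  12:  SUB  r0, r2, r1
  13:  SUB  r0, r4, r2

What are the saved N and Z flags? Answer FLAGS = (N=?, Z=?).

FLAGS = (N=0, Z=0)

after  0: r0=0xcb r1=0x33 r2=0xe5 r3=0x13 r4=0x23  N=0 Z=0
after  1: r0=0xcb r1=0x30 r2=0xe5 r3=0x13 r4=0x23  N=0 Z=0
after  2: r0=0xcb r1=0x30 r2=0xb5 r3=0x13 r4=0x23  N=1 Z=0
after  3: r0=0xcb r1=0x30 r2=0xb5 r3=0x03 r4=0x23  N=0 Z=0
after  4: r0=0xcb r1=0x30 r2=0xb5 r3=0xa8 r4=0x23  N=1 Z=0
after  5: r0=0xcb r1=0x30 r2=0xe5 r3=0xa8 r4=0x23  N=1 Z=0
after  6: r0=0xcb r1=0x30 r2=0x63 r3=0xa8 r4=0x23  N=0 Z=0
-- IRQ taken; context saved, return-PC = 7 --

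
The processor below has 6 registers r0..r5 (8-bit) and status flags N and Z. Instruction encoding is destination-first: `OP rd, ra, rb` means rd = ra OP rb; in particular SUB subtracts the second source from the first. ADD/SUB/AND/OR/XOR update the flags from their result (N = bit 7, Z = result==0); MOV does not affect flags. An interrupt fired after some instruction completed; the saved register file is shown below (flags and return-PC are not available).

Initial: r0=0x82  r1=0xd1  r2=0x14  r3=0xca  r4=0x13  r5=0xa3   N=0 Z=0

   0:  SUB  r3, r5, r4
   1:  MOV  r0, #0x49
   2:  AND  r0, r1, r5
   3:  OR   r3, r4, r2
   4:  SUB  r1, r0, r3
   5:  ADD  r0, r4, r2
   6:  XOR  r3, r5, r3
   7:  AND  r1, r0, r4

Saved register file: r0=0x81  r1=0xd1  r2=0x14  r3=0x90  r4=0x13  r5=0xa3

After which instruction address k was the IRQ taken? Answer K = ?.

after  0: r0=0x82 r1=0xd1 r2=0x14 r3=0x90 r4=0x13 r5=0xa3  N=1 Z=0
after  1: r0=0x49 r1=0xd1 r2=0x14 r3=0x90 r4=0x13 r5=0xa3  N=1 Z=0
after  2: r0=0x81 r1=0xd1 r2=0x14 r3=0x90 r4=0x13 r5=0xa3  N=1 Z=0
-- IRQ taken; context saved, return-PC = 3 --

K = 2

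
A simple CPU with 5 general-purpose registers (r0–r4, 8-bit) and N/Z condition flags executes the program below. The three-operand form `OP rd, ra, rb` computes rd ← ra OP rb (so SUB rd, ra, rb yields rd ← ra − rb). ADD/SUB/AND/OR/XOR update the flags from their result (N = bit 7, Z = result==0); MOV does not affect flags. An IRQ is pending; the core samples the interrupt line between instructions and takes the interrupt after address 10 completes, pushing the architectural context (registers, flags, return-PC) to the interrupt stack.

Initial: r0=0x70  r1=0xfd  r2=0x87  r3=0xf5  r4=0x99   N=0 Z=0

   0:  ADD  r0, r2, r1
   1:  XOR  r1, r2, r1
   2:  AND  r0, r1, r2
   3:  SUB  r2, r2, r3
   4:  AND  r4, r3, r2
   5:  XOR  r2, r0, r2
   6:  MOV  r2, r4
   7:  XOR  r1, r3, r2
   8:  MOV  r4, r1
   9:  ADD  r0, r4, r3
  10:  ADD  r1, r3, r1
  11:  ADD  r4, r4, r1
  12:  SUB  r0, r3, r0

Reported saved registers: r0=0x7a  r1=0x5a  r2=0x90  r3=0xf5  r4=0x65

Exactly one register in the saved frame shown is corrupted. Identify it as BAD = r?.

after  0: r0=0x84 r1=0xfd r2=0x87 r3=0xf5 r4=0x99  N=1 Z=0
after  1: r0=0x84 r1=0x7a r2=0x87 r3=0xf5 r4=0x99  N=0 Z=0
after  2: r0=0x02 r1=0x7a r2=0x87 r3=0xf5 r4=0x99  N=0 Z=0
after  3: r0=0x02 r1=0x7a r2=0x92 r3=0xf5 r4=0x99  N=1 Z=0
after  4: r0=0x02 r1=0x7a r2=0x92 r3=0xf5 r4=0x90  N=1 Z=0
after  5: r0=0x02 r1=0x7a r2=0x90 r3=0xf5 r4=0x90  N=1 Z=0
after  6: r0=0x02 r1=0x7a r2=0x90 r3=0xf5 r4=0x90  N=1 Z=0
after  7: r0=0x02 r1=0x65 r2=0x90 r3=0xf5 r4=0x90  N=0 Z=0
after  8: r0=0x02 r1=0x65 r2=0x90 r3=0xf5 r4=0x65  N=0 Z=0
after  9: r0=0x5a r1=0x65 r2=0x90 r3=0xf5 r4=0x65  N=0 Z=0
after 10: r0=0x5a r1=0x5a r2=0x90 r3=0xf5 r4=0x65  N=0 Z=0
-- IRQ taken; context saved, return-PC = 11 --
mismatch: r0: reported 0x7a vs actual 0x5a

BAD = r0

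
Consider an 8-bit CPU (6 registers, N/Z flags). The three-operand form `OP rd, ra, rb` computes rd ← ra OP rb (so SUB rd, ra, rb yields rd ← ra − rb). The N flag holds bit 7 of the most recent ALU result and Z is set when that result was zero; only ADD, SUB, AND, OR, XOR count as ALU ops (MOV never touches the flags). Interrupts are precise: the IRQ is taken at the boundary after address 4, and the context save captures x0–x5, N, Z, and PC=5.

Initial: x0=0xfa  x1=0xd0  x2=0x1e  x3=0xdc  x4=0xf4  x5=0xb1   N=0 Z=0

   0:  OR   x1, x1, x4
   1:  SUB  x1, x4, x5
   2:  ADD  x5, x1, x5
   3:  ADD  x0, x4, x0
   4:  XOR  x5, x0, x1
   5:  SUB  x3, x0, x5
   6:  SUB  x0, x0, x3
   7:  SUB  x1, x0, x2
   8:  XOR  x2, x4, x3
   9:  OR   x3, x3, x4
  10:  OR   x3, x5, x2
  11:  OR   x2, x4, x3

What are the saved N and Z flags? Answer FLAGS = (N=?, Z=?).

after  0: x0=0xfa x1=0xf4 x2=0x1e x3=0xdc x4=0xf4 x5=0xb1  N=1 Z=0
after  1: x0=0xfa x1=0x43 x2=0x1e x3=0xdc x4=0xf4 x5=0xb1  N=0 Z=0
after  2: x0=0xfa x1=0x43 x2=0x1e x3=0xdc x4=0xf4 x5=0xf4  N=1 Z=0
after  3: x0=0xee x1=0x43 x2=0x1e x3=0xdc x4=0xf4 x5=0xf4  N=1 Z=0
after  4: x0=0xee x1=0x43 x2=0x1e x3=0xdc x4=0xf4 x5=0xad  N=1 Z=0
-- IRQ taken; context saved, return-PC = 5 --

FLAGS = (N=1, Z=0)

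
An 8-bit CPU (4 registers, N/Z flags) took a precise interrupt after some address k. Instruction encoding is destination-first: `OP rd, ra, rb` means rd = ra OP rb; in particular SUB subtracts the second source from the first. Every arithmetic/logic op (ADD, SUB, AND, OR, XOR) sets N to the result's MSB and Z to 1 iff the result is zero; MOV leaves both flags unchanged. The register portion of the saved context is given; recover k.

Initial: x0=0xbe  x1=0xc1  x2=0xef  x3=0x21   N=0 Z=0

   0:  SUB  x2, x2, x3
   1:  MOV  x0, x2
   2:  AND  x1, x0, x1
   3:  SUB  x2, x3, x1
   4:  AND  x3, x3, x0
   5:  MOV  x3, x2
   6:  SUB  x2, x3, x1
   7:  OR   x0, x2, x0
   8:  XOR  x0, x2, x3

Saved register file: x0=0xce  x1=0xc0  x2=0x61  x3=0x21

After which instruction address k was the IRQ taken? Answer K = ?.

after  0: x0=0xbe x1=0xc1 x2=0xce x3=0x21  N=1 Z=0
after  1: x0=0xce x1=0xc1 x2=0xce x3=0x21  N=1 Z=0
after  2: x0=0xce x1=0xc0 x2=0xce x3=0x21  N=1 Z=0
after  3: x0=0xce x1=0xc0 x2=0x61 x3=0x21  N=0 Z=0
-- IRQ taken; context saved, return-PC = 4 --

K = 3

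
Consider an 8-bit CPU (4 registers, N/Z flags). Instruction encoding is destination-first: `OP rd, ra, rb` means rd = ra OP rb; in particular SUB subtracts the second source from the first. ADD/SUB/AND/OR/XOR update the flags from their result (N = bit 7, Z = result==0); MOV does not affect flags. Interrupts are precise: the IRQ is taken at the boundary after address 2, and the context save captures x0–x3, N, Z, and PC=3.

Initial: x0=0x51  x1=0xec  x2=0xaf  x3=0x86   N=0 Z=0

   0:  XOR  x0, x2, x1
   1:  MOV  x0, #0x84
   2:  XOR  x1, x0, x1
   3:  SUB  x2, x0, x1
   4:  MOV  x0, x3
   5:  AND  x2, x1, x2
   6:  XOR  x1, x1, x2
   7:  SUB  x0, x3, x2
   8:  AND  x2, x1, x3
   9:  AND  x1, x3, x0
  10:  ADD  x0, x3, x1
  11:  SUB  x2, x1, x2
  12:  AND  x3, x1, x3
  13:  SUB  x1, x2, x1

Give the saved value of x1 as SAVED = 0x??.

after  0: x0=0x43 x1=0xec x2=0xaf x3=0x86  N=0 Z=0
after  1: x0=0x84 x1=0xec x2=0xaf x3=0x86  N=0 Z=0
after  2: x0=0x84 x1=0x68 x2=0xaf x3=0x86  N=0 Z=0
-- IRQ taken; context saved, return-PC = 3 --

SAVED = 0x68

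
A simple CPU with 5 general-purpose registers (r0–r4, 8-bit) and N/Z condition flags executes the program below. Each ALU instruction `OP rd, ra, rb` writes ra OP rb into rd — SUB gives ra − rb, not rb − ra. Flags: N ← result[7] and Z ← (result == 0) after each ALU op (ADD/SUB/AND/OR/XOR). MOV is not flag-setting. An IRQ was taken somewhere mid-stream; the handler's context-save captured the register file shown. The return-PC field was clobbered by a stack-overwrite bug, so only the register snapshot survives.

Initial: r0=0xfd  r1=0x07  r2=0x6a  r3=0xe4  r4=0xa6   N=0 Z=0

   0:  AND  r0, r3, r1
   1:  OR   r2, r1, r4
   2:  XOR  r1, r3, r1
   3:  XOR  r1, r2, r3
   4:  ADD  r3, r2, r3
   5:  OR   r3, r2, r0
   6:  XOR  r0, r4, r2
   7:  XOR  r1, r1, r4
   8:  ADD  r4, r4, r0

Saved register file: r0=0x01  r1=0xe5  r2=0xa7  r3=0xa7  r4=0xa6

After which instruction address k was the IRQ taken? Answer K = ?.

K = 7

after  0: r0=0x04 r1=0x07 r2=0x6a r3=0xe4 r4=0xa6  N=0 Z=0
after  1: r0=0x04 r1=0x07 r2=0xa7 r3=0xe4 r4=0xa6  N=1 Z=0
after  2: r0=0x04 r1=0xe3 r2=0xa7 r3=0xe4 r4=0xa6  N=1 Z=0
after  3: r0=0x04 r1=0x43 r2=0xa7 r3=0xe4 r4=0xa6  N=0 Z=0
after  4: r0=0x04 r1=0x43 r2=0xa7 r3=0x8b r4=0xa6  N=1 Z=0
after  5: r0=0x04 r1=0x43 r2=0xa7 r3=0xa7 r4=0xa6  N=1 Z=0
after  6: r0=0x01 r1=0x43 r2=0xa7 r3=0xa7 r4=0xa6  N=0 Z=0
after  7: r0=0x01 r1=0xe5 r2=0xa7 r3=0xa7 r4=0xa6  N=1 Z=0
-- IRQ taken; context saved, return-PC = 8 --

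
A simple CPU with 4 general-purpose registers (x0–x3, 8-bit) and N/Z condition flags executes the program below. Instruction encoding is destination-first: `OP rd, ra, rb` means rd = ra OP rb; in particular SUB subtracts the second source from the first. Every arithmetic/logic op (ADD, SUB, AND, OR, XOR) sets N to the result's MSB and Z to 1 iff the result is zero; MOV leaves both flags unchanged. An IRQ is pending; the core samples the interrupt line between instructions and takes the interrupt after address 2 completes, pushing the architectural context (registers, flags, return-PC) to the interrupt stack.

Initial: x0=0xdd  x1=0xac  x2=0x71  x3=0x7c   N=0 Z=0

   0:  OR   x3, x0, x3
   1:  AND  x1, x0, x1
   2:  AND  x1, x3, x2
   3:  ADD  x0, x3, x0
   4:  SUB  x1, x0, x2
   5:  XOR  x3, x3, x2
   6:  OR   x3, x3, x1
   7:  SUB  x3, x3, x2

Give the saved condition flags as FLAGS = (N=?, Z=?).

FLAGS = (N=0, Z=0)

after  0: x0=0xdd x1=0xac x2=0x71 x3=0xfd  N=1 Z=0
after  1: x0=0xdd x1=0x8c x2=0x71 x3=0xfd  N=1 Z=0
after  2: x0=0xdd x1=0x71 x2=0x71 x3=0xfd  N=0 Z=0
-- IRQ taken; context saved, return-PC = 3 --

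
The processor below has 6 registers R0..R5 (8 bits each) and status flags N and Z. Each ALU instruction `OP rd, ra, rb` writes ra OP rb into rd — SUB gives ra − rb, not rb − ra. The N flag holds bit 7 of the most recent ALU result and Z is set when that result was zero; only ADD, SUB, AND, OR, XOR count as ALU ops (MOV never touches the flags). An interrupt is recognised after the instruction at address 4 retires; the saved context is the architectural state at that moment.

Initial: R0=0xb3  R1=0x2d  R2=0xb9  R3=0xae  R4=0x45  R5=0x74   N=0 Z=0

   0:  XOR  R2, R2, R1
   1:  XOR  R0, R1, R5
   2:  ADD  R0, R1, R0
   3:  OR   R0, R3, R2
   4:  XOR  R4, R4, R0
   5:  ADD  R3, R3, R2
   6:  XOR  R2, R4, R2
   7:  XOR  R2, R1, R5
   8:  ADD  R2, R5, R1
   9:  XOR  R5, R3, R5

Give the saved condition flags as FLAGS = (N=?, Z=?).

FLAGS = (N=1, Z=0)

after  0: R0=0xb3 R1=0x2d R2=0x94 R3=0xae R4=0x45 R5=0x74  N=1 Z=0
after  1: R0=0x59 R1=0x2d R2=0x94 R3=0xae R4=0x45 R5=0x74  N=0 Z=0
after  2: R0=0x86 R1=0x2d R2=0x94 R3=0xae R4=0x45 R5=0x74  N=1 Z=0
after  3: R0=0xbe R1=0x2d R2=0x94 R3=0xae R4=0x45 R5=0x74  N=1 Z=0
after  4: R0=0xbe R1=0x2d R2=0x94 R3=0xae R4=0xfb R5=0x74  N=1 Z=0
-- IRQ taken; context saved, return-PC = 5 --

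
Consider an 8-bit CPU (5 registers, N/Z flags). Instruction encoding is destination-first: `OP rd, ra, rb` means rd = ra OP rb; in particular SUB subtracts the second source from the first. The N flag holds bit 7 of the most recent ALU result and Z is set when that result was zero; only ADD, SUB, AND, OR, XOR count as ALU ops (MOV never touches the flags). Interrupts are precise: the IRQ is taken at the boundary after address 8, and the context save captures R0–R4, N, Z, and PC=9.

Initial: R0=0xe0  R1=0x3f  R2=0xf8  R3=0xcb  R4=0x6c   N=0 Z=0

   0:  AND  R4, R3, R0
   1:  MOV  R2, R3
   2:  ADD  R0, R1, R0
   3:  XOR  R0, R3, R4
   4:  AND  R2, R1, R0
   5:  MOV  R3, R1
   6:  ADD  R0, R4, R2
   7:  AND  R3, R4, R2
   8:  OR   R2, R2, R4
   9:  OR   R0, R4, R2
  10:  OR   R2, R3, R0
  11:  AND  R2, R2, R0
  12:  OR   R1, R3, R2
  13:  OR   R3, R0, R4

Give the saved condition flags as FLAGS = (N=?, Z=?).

FLAGS = (N=1, Z=0)

after  0: R0=0xe0 R1=0x3f R2=0xf8 R3=0xcb R4=0xc0  N=1 Z=0
after  1: R0=0xe0 R1=0x3f R2=0xcb R3=0xcb R4=0xc0  N=1 Z=0
after  2: R0=0x1f R1=0x3f R2=0xcb R3=0xcb R4=0xc0  N=0 Z=0
after  3: R0=0x0b R1=0x3f R2=0xcb R3=0xcb R4=0xc0  N=0 Z=0
after  4: R0=0x0b R1=0x3f R2=0x0b R3=0xcb R4=0xc0  N=0 Z=0
after  5: R0=0x0b R1=0x3f R2=0x0b R3=0x3f R4=0xc0  N=0 Z=0
after  6: R0=0xcb R1=0x3f R2=0x0b R3=0x3f R4=0xc0  N=1 Z=0
after  7: R0=0xcb R1=0x3f R2=0x0b R3=0x00 R4=0xc0  N=0 Z=1
after  8: R0=0xcb R1=0x3f R2=0xcb R3=0x00 R4=0xc0  N=1 Z=0
-- IRQ taken; context saved, return-PC = 9 --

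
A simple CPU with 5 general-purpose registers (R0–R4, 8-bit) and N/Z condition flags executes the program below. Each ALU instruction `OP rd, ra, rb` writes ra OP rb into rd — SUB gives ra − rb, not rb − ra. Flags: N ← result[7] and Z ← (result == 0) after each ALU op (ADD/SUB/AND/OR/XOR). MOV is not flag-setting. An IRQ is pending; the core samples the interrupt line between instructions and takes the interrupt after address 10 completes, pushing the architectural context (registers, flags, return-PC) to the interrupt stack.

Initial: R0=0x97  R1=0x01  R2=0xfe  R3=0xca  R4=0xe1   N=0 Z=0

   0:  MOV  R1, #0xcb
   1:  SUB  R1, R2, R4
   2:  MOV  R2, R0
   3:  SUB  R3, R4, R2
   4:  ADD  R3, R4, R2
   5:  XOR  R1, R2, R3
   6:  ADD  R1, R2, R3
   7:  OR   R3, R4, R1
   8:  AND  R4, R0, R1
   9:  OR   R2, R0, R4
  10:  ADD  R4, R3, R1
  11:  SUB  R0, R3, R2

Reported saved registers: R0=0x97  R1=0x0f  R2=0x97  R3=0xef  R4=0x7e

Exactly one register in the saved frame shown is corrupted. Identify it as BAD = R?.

after  0: R0=0x97 R1=0xcb R2=0xfe R3=0xca R4=0xe1  N=0 Z=0
after  1: R0=0x97 R1=0x1d R2=0xfe R3=0xca R4=0xe1  N=0 Z=0
after  2: R0=0x97 R1=0x1d R2=0x97 R3=0xca R4=0xe1  N=0 Z=0
after  3: R0=0x97 R1=0x1d R2=0x97 R3=0x4a R4=0xe1  N=0 Z=0
after  4: R0=0x97 R1=0x1d R2=0x97 R3=0x78 R4=0xe1  N=0 Z=0
after  5: R0=0x97 R1=0xef R2=0x97 R3=0x78 R4=0xe1  N=1 Z=0
after  6: R0=0x97 R1=0x0f R2=0x97 R3=0x78 R4=0xe1  N=0 Z=0
after  7: R0=0x97 R1=0x0f R2=0x97 R3=0xef R4=0xe1  N=1 Z=0
after  8: R0=0x97 R1=0x0f R2=0x97 R3=0xef R4=0x07  N=0 Z=0
after  9: R0=0x97 R1=0x0f R2=0x97 R3=0xef R4=0x07  N=1 Z=0
after 10: R0=0x97 R1=0x0f R2=0x97 R3=0xef R4=0xfe  N=1 Z=0
-- IRQ taken; context saved, return-PC = 11 --
mismatch: R4: reported 0x7e vs actual 0xfe

BAD = R4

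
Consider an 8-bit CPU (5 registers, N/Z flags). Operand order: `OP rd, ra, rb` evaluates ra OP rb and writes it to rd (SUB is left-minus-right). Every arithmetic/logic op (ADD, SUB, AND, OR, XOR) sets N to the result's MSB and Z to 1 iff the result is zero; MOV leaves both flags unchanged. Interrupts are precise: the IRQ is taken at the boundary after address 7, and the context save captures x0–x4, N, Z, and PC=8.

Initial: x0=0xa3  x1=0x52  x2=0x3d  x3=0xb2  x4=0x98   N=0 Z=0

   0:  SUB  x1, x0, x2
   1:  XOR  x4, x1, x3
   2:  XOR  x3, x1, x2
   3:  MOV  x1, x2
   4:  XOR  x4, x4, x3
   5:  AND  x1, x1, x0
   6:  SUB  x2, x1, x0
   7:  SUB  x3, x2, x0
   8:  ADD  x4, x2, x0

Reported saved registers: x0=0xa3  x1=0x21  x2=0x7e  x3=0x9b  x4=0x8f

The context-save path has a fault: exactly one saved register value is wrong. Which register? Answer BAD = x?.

BAD = x3

after  0: x0=0xa3 x1=0x66 x2=0x3d x3=0xb2 x4=0x98  N=0 Z=0
after  1: x0=0xa3 x1=0x66 x2=0x3d x3=0xb2 x4=0xd4  N=1 Z=0
after  2: x0=0xa3 x1=0x66 x2=0x3d x3=0x5b x4=0xd4  N=0 Z=0
after  3: x0=0xa3 x1=0x3d x2=0x3d x3=0x5b x4=0xd4  N=0 Z=0
after  4: x0=0xa3 x1=0x3d x2=0x3d x3=0x5b x4=0x8f  N=1 Z=0
after  5: x0=0xa3 x1=0x21 x2=0x3d x3=0x5b x4=0x8f  N=0 Z=0
after  6: x0=0xa3 x1=0x21 x2=0x7e x3=0x5b x4=0x8f  N=0 Z=0
after  7: x0=0xa3 x1=0x21 x2=0x7e x3=0xdb x4=0x8f  N=1 Z=0
-- IRQ taken; context saved, return-PC = 8 --
mismatch: x3: reported 0x9b vs actual 0xdb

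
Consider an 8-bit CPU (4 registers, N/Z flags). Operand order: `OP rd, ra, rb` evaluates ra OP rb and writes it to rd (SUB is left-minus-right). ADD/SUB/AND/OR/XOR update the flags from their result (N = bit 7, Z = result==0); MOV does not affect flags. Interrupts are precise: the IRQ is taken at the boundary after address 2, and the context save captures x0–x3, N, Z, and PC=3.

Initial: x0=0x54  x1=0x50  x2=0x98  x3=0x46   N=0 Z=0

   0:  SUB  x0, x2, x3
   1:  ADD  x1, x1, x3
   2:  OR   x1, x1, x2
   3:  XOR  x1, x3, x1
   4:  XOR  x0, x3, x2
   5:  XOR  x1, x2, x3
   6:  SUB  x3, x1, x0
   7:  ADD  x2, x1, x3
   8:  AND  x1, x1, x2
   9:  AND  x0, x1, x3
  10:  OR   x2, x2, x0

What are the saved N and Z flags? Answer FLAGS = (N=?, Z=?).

after  0: x0=0x52 x1=0x50 x2=0x98 x3=0x46  N=0 Z=0
after  1: x0=0x52 x1=0x96 x2=0x98 x3=0x46  N=1 Z=0
after  2: x0=0x52 x1=0x9e x2=0x98 x3=0x46  N=1 Z=0
-- IRQ taken; context saved, return-PC = 3 --

FLAGS = (N=1, Z=0)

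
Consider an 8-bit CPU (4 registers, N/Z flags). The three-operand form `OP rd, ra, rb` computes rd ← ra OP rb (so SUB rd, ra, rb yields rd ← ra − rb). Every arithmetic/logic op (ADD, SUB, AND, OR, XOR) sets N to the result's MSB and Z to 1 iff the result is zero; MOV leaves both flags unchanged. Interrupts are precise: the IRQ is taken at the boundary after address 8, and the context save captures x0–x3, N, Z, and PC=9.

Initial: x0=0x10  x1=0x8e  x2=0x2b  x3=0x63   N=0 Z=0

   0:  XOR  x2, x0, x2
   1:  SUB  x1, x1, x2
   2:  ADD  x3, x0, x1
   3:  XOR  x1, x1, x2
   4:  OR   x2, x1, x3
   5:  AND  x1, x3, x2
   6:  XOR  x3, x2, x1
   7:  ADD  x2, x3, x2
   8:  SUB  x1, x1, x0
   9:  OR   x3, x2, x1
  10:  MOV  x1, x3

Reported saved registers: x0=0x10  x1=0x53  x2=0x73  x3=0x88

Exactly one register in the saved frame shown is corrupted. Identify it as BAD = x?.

BAD = x3

after  0: x0=0x10 x1=0x8e x2=0x3b x3=0x63  N=0 Z=0
after  1: x0=0x10 x1=0x53 x2=0x3b x3=0x63  N=0 Z=0
after  2: x0=0x10 x1=0x53 x2=0x3b x3=0x63  N=0 Z=0
after  3: x0=0x10 x1=0x68 x2=0x3b x3=0x63  N=0 Z=0
after  4: x0=0x10 x1=0x68 x2=0x6b x3=0x63  N=0 Z=0
after  5: x0=0x10 x1=0x63 x2=0x6b x3=0x63  N=0 Z=0
after  6: x0=0x10 x1=0x63 x2=0x6b x3=0x08  N=0 Z=0
after  7: x0=0x10 x1=0x63 x2=0x73 x3=0x08  N=0 Z=0
after  8: x0=0x10 x1=0x53 x2=0x73 x3=0x08  N=0 Z=0
-- IRQ taken; context saved, return-PC = 9 --
mismatch: x3: reported 0x88 vs actual 0x08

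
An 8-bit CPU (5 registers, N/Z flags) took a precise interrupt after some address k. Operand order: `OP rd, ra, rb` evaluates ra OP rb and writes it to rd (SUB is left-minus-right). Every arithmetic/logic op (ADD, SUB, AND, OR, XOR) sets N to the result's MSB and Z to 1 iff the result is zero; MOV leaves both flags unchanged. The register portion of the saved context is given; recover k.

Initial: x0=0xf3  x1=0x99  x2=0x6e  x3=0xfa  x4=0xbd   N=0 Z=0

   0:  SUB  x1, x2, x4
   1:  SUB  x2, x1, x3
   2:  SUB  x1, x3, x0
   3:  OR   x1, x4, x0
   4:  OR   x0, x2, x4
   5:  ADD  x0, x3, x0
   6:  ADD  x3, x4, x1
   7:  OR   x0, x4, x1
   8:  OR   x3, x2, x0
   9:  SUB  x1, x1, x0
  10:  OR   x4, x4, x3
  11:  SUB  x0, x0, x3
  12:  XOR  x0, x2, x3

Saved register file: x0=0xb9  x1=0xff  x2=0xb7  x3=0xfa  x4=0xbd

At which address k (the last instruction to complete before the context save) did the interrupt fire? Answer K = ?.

after  0: x0=0xf3 x1=0xb1 x2=0x6e x3=0xfa x4=0xbd  N=1 Z=0
after  1: x0=0xf3 x1=0xb1 x2=0xb7 x3=0xfa x4=0xbd  N=1 Z=0
after  2: x0=0xf3 x1=0x07 x2=0xb7 x3=0xfa x4=0xbd  N=0 Z=0
after  3: x0=0xf3 x1=0xff x2=0xb7 x3=0xfa x4=0xbd  N=1 Z=0
after  4: x0=0xbf x1=0xff x2=0xb7 x3=0xfa x4=0xbd  N=1 Z=0
after  5: x0=0xb9 x1=0xff x2=0xb7 x3=0xfa x4=0xbd  N=1 Z=0
-- IRQ taken; context saved, return-PC = 6 --

K = 5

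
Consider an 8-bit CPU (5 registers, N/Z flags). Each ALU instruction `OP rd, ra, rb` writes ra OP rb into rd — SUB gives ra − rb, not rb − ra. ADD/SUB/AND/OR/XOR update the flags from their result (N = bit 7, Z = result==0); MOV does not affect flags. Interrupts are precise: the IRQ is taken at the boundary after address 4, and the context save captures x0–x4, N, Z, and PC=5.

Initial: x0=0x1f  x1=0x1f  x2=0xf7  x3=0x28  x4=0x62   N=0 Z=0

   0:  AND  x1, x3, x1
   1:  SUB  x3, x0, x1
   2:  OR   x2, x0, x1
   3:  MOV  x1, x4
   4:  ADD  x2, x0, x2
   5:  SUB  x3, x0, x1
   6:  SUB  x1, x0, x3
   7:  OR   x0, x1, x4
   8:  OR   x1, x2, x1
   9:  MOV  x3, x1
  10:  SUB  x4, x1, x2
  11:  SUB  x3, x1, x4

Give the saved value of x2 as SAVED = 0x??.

SAVED = 0x3e

after  0: x0=0x1f x1=0x08 x2=0xf7 x3=0x28 x4=0x62  N=0 Z=0
after  1: x0=0x1f x1=0x08 x2=0xf7 x3=0x17 x4=0x62  N=0 Z=0
after  2: x0=0x1f x1=0x08 x2=0x1f x3=0x17 x4=0x62  N=0 Z=0
after  3: x0=0x1f x1=0x62 x2=0x1f x3=0x17 x4=0x62  N=0 Z=0
after  4: x0=0x1f x1=0x62 x2=0x3e x3=0x17 x4=0x62  N=0 Z=0
-- IRQ taken; context saved, return-PC = 5 --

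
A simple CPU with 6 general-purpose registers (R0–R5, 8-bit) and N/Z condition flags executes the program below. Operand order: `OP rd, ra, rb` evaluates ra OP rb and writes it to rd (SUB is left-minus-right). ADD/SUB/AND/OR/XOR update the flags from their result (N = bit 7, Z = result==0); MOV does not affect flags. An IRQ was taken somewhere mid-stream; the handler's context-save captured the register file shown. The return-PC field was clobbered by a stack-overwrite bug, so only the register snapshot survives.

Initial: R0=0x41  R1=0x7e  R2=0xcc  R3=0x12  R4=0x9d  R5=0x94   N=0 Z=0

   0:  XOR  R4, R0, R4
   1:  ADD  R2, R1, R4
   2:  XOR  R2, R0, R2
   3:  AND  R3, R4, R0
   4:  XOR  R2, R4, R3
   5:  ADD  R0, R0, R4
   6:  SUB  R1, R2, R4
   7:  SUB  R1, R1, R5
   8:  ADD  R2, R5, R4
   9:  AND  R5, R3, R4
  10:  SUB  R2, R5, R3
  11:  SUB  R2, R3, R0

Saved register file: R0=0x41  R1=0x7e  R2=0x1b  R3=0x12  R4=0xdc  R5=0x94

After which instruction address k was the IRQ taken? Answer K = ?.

K = 2

after  0: R0=0x41 R1=0x7e R2=0xcc R3=0x12 R4=0xdc R5=0x94  N=1 Z=0
after  1: R0=0x41 R1=0x7e R2=0x5a R3=0x12 R4=0xdc R5=0x94  N=0 Z=0
after  2: R0=0x41 R1=0x7e R2=0x1b R3=0x12 R4=0xdc R5=0x94  N=0 Z=0
-- IRQ taken; context saved, return-PC = 3 --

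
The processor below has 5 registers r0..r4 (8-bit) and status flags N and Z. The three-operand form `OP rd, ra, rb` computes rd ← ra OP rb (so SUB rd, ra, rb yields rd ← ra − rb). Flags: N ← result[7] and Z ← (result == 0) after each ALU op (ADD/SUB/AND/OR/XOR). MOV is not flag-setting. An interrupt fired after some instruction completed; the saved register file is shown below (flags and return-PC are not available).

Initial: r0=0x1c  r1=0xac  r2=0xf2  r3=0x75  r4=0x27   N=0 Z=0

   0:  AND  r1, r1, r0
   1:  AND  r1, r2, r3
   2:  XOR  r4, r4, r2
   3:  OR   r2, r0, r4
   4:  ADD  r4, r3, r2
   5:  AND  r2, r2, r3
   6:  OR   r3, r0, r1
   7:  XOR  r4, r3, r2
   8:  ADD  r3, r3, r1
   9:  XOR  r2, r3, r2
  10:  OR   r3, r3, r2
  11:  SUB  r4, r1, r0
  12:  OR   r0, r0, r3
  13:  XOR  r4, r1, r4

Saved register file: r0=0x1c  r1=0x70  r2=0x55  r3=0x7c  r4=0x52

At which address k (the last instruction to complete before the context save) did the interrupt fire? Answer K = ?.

K = 6

after  0: r0=0x1c r1=0x0c r2=0xf2 r3=0x75 r4=0x27  N=0 Z=0
after  1: r0=0x1c r1=0x70 r2=0xf2 r3=0x75 r4=0x27  N=0 Z=0
after  2: r0=0x1c r1=0x70 r2=0xf2 r3=0x75 r4=0xd5  N=1 Z=0
after  3: r0=0x1c r1=0x70 r2=0xdd r3=0x75 r4=0xd5  N=1 Z=0
after  4: r0=0x1c r1=0x70 r2=0xdd r3=0x75 r4=0x52  N=0 Z=0
after  5: r0=0x1c r1=0x70 r2=0x55 r3=0x75 r4=0x52  N=0 Z=0
after  6: r0=0x1c r1=0x70 r2=0x55 r3=0x7c r4=0x52  N=0 Z=0
-- IRQ taken; context saved, return-PC = 7 --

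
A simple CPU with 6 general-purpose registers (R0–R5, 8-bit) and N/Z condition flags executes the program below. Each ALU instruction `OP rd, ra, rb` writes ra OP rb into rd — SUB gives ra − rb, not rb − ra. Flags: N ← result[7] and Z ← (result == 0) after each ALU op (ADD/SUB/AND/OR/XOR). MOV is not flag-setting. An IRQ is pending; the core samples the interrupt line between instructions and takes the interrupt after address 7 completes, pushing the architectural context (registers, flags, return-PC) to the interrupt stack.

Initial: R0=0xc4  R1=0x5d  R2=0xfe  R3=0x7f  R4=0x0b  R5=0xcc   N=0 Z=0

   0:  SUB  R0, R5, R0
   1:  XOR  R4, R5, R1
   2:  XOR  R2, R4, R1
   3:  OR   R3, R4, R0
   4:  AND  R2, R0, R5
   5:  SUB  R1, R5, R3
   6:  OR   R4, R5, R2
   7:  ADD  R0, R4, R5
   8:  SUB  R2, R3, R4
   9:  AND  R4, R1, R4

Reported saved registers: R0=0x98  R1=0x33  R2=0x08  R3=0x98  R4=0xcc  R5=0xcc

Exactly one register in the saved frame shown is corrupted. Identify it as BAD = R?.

BAD = R3

after  0: R0=0x08 R1=0x5d R2=0xfe R3=0x7f R4=0x0b R5=0xcc  N=0 Z=0
after  1: R0=0x08 R1=0x5d R2=0xfe R3=0x7f R4=0x91 R5=0xcc  N=1 Z=0
after  2: R0=0x08 R1=0x5d R2=0xcc R3=0x7f R4=0x91 R5=0xcc  N=1 Z=0
after  3: R0=0x08 R1=0x5d R2=0xcc R3=0x99 R4=0x91 R5=0xcc  N=1 Z=0
after  4: R0=0x08 R1=0x5d R2=0x08 R3=0x99 R4=0x91 R5=0xcc  N=0 Z=0
after  5: R0=0x08 R1=0x33 R2=0x08 R3=0x99 R4=0x91 R5=0xcc  N=0 Z=0
after  6: R0=0x08 R1=0x33 R2=0x08 R3=0x99 R4=0xcc R5=0xcc  N=1 Z=0
after  7: R0=0x98 R1=0x33 R2=0x08 R3=0x99 R4=0xcc R5=0xcc  N=1 Z=0
-- IRQ taken; context saved, return-PC = 8 --
mismatch: R3: reported 0x98 vs actual 0x99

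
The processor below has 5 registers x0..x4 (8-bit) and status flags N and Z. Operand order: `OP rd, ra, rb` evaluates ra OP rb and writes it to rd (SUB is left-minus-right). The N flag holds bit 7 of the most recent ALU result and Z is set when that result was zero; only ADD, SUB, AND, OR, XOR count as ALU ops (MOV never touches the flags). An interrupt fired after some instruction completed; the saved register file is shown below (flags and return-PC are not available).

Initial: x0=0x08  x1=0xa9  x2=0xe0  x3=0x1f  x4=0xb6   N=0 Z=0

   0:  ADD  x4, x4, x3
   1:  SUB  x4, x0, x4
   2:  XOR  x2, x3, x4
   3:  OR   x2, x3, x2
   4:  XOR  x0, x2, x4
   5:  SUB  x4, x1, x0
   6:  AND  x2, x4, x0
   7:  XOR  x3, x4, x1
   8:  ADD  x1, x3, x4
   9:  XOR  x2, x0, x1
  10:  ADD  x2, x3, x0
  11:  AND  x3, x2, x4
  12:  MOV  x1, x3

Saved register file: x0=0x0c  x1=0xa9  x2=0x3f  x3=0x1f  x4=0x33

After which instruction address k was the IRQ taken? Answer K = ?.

after  0: x0=0x08 x1=0xa9 x2=0xe0 x3=0x1f x4=0xd5  N=1 Z=0
after  1: x0=0x08 x1=0xa9 x2=0xe0 x3=0x1f x4=0x33  N=0 Z=0
after  2: x0=0x08 x1=0xa9 x2=0x2c x3=0x1f x4=0x33  N=0 Z=0
after  3: x0=0x08 x1=0xa9 x2=0x3f x3=0x1f x4=0x33  N=0 Z=0
after  4: x0=0x0c x1=0xa9 x2=0x3f x3=0x1f x4=0x33  N=0 Z=0
-- IRQ taken; context saved, return-PC = 5 --

K = 4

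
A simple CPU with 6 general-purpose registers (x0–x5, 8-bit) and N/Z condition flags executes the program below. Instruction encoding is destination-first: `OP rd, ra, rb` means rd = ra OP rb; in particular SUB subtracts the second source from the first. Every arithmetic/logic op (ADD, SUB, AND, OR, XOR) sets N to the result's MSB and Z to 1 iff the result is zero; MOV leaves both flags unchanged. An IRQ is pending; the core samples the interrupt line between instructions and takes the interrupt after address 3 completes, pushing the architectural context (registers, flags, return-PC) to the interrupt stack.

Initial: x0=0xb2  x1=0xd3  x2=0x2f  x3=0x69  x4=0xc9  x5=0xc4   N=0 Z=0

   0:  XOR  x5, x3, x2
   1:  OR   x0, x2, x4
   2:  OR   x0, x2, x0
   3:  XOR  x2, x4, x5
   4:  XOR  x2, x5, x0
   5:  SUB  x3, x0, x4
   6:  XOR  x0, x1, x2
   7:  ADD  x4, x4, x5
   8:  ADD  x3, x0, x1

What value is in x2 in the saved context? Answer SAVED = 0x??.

SAVED = 0x8f

after  0: x0=0xb2 x1=0xd3 x2=0x2f x3=0x69 x4=0xc9 x5=0x46  N=0 Z=0
after  1: x0=0xef x1=0xd3 x2=0x2f x3=0x69 x4=0xc9 x5=0x46  N=1 Z=0
after  2: x0=0xef x1=0xd3 x2=0x2f x3=0x69 x4=0xc9 x5=0x46  N=1 Z=0
after  3: x0=0xef x1=0xd3 x2=0x8f x3=0x69 x4=0xc9 x5=0x46  N=1 Z=0
-- IRQ taken; context saved, return-PC = 4 --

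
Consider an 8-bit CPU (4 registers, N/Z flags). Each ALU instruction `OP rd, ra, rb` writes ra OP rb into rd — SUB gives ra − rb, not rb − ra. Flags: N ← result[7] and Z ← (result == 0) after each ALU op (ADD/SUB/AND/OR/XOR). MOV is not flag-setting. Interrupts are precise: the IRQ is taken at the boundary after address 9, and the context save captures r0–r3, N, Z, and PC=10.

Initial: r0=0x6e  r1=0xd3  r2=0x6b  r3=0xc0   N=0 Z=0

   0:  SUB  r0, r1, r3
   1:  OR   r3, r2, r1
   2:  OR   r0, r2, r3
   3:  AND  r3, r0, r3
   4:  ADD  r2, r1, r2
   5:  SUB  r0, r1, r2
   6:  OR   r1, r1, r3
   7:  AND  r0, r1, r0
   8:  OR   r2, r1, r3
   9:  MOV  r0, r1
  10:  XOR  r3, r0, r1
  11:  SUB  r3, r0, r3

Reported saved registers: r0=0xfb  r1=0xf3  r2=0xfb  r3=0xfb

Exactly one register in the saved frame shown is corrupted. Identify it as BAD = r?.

BAD = r1

after  0: r0=0x13 r1=0xd3 r2=0x6b r3=0xc0  N=0 Z=0
after  1: r0=0x13 r1=0xd3 r2=0x6b r3=0xfb  N=1 Z=0
after  2: r0=0xfb r1=0xd3 r2=0x6b r3=0xfb  N=1 Z=0
after  3: r0=0xfb r1=0xd3 r2=0x6b r3=0xfb  N=1 Z=0
after  4: r0=0xfb r1=0xd3 r2=0x3e r3=0xfb  N=0 Z=0
after  5: r0=0x95 r1=0xd3 r2=0x3e r3=0xfb  N=1 Z=0
after  6: r0=0x95 r1=0xfb r2=0x3e r3=0xfb  N=1 Z=0
after  7: r0=0x91 r1=0xfb r2=0x3e r3=0xfb  N=1 Z=0
after  8: r0=0x91 r1=0xfb r2=0xfb r3=0xfb  N=1 Z=0
after  9: r0=0xfb r1=0xfb r2=0xfb r3=0xfb  N=1 Z=0
-- IRQ taken; context saved, return-PC = 10 --
mismatch: r1: reported 0xf3 vs actual 0xfb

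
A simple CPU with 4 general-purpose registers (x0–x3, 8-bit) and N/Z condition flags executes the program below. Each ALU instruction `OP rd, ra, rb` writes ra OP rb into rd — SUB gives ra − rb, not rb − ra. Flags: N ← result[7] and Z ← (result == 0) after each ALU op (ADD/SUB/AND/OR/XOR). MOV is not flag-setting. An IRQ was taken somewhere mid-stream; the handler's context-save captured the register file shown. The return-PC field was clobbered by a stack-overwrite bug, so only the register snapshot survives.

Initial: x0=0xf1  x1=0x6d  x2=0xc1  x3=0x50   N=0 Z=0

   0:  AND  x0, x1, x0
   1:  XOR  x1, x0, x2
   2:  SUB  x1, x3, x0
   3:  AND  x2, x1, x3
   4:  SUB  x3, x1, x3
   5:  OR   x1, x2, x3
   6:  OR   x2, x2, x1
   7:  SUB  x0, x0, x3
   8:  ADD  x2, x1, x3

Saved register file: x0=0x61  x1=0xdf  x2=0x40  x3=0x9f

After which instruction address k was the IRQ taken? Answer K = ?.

after  0: x0=0x61 x1=0x6d x2=0xc1 x3=0x50  N=0 Z=0
after  1: x0=0x61 x1=0xa0 x2=0xc1 x3=0x50  N=1 Z=0
after  2: x0=0x61 x1=0xef x2=0xc1 x3=0x50  N=1 Z=0
after  3: x0=0x61 x1=0xef x2=0x40 x3=0x50  N=0 Z=0
after  4: x0=0x61 x1=0xef x2=0x40 x3=0x9f  N=1 Z=0
after  5: x0=0x61 x1=0xdf x2=0x40 x3=0x9f  N=1 Z=0
-- IRQ taken; context saved, return-PC = 6 --

K = 5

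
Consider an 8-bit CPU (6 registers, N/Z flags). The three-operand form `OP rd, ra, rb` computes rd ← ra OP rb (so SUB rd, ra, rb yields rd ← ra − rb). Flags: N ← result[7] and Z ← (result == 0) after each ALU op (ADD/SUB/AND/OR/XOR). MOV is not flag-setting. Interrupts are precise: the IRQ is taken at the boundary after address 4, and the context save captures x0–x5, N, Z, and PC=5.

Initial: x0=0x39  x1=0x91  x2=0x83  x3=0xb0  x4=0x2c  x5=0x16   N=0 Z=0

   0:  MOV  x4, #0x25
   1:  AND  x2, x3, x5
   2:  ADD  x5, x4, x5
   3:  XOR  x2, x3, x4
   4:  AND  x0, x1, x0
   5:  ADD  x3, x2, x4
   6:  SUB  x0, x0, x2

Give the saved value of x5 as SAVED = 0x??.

SAVED = 0x3b

after  0: x0=0x39 x1=0x91 x2=0x83 x3=0xb0 x4=0x25 x5=0x16  N=0 Z=0
after  1: x0=0x39 x1=0x91 x2=0x10 x3=0xb0 x4=0x25 x5=0x16  N=0 Z=0
after  2: x0=0x39 x1=0x91 x2=0x10 x3=0xb0 x4=0x25 x5=0x3b  N=0 Z=0
after  3: x0=0x39 x1=0x91 x2=0x95 x3=0xb0 x4=0x25 x5=0x3b  N=1 Z=0
after  4: x0=0x11 x1=0x91 x2=0x95 x3=0xb0 x4=0x25 x5=0x3b  N=0 Z=0
-- IRQ taken; context saved, return-PC = 5 --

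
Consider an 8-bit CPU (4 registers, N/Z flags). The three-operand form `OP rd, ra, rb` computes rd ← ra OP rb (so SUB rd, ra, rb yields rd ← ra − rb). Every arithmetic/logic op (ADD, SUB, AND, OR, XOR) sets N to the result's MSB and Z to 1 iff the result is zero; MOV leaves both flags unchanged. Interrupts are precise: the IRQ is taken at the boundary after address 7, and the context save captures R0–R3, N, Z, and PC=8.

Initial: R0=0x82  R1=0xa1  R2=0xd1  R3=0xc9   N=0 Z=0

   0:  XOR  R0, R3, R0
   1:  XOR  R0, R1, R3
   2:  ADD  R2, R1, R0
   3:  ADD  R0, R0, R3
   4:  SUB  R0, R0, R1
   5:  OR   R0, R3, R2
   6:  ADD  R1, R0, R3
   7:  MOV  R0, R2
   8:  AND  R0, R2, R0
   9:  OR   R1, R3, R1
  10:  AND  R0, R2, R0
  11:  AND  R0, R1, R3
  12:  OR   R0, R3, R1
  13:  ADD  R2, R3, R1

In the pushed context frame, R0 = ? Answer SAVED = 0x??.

SAVED = 0x09

after  0: R0=0x4b R1=0xa1 R2=0xd1 R3=0xc9  N=0 Z=0
after  1: R0=0x68 R1=0xa1 R2=0xd1 R3=0xc9  N=0 Z=0
after  2: R0=0x68 R1=0xa1 R2=0x09 R3=0xc9  N=0 Z=0
after  3: R0=0x31 R1=0xa1 R2=0x09 R3=0xc9  N=0 Z=0
after  4: R0=0x90 R1=0xa1 R2=0x09 R3=0xc9  N=1 Z=0
after  5: R0=0xc9 R1=0xa1 R2=0x09 R3=0xc9  N=1 Z=0
after  6: R0=0xc9 R1=0x92 R2=0x09 R3=0xc9  N=1 Z=0
after  7: R0=0x09 R1=0x92 R2=0x09 R3=0xc9  N=1 Z=0
-- IRQ taken; context saved, return-PC = 8 --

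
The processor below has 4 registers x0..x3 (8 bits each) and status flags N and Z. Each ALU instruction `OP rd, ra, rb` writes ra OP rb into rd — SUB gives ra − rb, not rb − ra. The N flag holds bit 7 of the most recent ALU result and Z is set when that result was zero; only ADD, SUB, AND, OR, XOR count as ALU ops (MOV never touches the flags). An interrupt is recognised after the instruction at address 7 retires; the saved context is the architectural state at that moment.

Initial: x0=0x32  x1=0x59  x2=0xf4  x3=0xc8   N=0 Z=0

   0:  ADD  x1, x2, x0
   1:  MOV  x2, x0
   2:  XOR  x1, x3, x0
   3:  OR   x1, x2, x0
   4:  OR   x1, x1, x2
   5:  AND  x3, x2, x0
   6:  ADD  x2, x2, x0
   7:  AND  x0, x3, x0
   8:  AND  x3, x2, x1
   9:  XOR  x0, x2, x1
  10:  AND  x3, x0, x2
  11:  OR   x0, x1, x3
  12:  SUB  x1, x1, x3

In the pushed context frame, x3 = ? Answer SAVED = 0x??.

after  0: x0=0x32 x1=0x26 x2=0xf4 x3=0xc8  N=0 Z=0
after  1: x0=0x32 x1=0x26 x2=0x32 x3=0xc8  N=0 Z=0
after  2: x0=0x32 x1=0xfa x2=0x32 x3=0xc8  N=1 Z=0
after  3: x0=0x32 x1=0x32 x2=0x32 x3=0xc8  N=0 Z=0
after  4: x0=0x32 x1=0x32 x2=0x32 x3=0xc8  N=0 Z=0
after  5: x0=0x32 x1=0x32 x2=0x32 x3=0x32  N=0 Z=0
after  6: x0=0x32 x1=0x32 x2=0x64 x3=0x32  N=0 Z=0
after  7: x0=0x32 x1=0x32 x2=0x64 x3=0x32  N=0 Z=0
-- IRQ taken; context saved, return-PC = 8 --

SAVED = 0x32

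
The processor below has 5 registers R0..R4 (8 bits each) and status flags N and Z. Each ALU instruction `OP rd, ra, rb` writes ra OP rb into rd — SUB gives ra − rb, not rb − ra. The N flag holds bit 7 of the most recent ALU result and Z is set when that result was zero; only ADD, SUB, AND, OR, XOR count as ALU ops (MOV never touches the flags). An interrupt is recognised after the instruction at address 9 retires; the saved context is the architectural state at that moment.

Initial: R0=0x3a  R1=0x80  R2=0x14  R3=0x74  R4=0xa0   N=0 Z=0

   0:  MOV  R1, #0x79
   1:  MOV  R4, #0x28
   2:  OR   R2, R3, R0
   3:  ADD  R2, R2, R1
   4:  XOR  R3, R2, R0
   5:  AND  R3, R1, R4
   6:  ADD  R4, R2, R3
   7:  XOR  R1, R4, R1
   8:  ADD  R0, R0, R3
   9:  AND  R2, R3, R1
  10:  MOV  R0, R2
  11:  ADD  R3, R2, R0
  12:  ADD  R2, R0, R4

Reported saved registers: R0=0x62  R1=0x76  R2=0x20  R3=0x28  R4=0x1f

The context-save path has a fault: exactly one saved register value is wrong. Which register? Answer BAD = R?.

BAD = R1

after  0: R0=0x3a R1=0x79 R2=0x14 R3=0x74 R4=0xa0  N=0 Z=0
after  1: R0=0x3a R1=0x79 R2=0x14 R3=0x74 R4=0x28  N=0 Z=0
after  2: R0=0x3a R1=0x79 R2=0x7e R3=0x74 R4=0x28  N=0 Z=0
after  3: R0=0x3a R1=0x79 R2=0xf7 R3=0x74 R4=0x28  N=1 Z=0
after  4: R0=0x3a R1=0x79 R2=0xf7 R3=0xcd R4=0x28  N=1 Z=0
after  5: R0=0x3a R1=0x79 R2=0xf7 R3=0x28 R4=0x28  N=0 Z=0
after  6: R0=0x3a R1=0x79 R2=0xf7 R3=0x28 R4=0x1f  N=0 Z=0
after  7: R0=0x3a R1=0x66 R2=0xf7 R3=0x28 R4=0x1f  N=0 Z=0
after  8: R0=0x62 R1=0x66 R2=0xf7 R3=0x28 R4=0x1f  N=0 Z=0
after  9: R0=0x62 R1=0x66 R2=0x20 R3=0x28 R4=0x1f  N=0 Z=0
-- IRQ taken; context saved, return-PC = 10 --
mismatch: R1: reported 0x76 vs actual 0x66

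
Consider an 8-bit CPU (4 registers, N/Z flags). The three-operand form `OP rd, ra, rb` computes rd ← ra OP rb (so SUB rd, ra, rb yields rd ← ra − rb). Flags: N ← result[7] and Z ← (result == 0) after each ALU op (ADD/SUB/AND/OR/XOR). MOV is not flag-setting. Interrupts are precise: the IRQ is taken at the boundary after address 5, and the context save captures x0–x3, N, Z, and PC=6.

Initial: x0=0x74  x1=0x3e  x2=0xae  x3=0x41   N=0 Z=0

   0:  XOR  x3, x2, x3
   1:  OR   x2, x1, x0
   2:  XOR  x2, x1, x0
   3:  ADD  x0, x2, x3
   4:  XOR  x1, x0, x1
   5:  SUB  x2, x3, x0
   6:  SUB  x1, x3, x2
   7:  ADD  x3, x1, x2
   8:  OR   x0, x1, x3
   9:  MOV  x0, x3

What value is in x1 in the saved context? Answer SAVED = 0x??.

SAVED = 0x07

after  0: x0=0x74 x1=0x3e x2=0xae x3=0xef  N=1 Z=0
after  1: x0=0x74 x1=0x3e x2=0x7e x3=0xef  N=0 Z=0
after  2: x0=0x74 x1=0x3e x2=0x4a x3=0xef  N=0 Z=0
after  3: x0=0x39 x1=0x3e x2=0x4a x3=0xef  N=0 Z=0
after  4: x0=0x39 x1=0x07 x2=0x4a x3=0xef  N=0 Z=0
after  5: x0=0x39 x1=0x07 x2=0xb6 x3=0xef  N=1 Z=0
-- IRQ taken; context saved, return-PC = 6 --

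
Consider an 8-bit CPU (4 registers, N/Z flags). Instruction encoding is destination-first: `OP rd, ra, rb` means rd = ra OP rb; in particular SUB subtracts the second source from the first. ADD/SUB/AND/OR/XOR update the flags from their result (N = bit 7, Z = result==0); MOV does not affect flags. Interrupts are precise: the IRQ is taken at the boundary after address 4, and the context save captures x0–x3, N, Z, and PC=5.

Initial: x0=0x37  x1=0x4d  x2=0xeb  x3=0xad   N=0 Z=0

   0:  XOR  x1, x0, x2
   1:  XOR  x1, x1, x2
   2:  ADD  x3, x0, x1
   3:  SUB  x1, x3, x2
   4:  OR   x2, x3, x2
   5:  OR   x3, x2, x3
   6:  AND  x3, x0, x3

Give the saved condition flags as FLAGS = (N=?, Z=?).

FLAGS = (N=1, Z=0)

after  0: x0=0x37 x1=0xdc x2=0xeb x3=0xad  N=1 Z=0
after  1: x0=0x37 x1=0x37 x2=0xeb x3=0xad  N=0 Z=0
after  2: x0=0x37 x1=0x37 x2=0xeb x3=0x6e  N=0 Z=0
after  3: x0=0x37 x1=0x83 x2=0xeb x3=0x6e  N=1 Z=0
after  4: x0=0x37 x1=0x83 x2=0xef x3=0x6e  N=1 Z=0
-- IRQ taken; context saved, return-PC = 5 --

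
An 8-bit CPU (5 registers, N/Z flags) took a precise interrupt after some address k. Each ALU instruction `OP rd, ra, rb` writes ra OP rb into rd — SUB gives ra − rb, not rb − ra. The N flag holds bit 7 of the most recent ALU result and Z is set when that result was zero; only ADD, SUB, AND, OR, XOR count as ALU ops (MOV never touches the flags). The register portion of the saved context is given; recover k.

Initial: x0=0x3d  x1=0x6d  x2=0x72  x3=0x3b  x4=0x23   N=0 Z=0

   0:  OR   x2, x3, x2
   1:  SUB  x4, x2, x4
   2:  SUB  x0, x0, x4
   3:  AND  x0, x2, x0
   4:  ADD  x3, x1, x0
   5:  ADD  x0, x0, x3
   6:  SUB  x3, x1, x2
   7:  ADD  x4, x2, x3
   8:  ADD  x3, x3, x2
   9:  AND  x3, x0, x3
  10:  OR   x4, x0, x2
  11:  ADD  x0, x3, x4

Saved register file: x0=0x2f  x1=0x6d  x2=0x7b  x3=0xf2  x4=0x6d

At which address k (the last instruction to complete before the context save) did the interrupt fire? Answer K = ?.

K = 7

after  0: x0=0x3d x1=0x6d x2=0x7b x3=0x3b x4=0x23  N=0 Z=0
after  1: x0=0x3d x1=0x6d x2=0x7b x3=0x3b x4=0x58  N=0 Z=0
after  2: x0=0xe5 x1=0x6d x2=0x7b x3=0x3b x4=0x58  N=1 Z=0
after  3: x0=0x61 x1=0x6d x2=0x7b x3=0x3b x4=0x58  N=0 Z=0
after  4: x0=0x61 x1=0x6d x2=0x7b x3=0xce x4=0x58  N=1 Z=0
after  5: x0=0x2f x1=0x6d x2=0x7b x3=0xce x4=0x58  N=0 Z=0
after  6: x0=0x2f x1=0x6d x2=0x7b x3=0xf2 x4=0x58  N=1 Z=0
after  7: x0=0x2f x1=0x6d x2=0x7b x3=0xf2 x4=0x6d  N=0 Z=0
-- IRQ taken; context saved, return-PC = 8 --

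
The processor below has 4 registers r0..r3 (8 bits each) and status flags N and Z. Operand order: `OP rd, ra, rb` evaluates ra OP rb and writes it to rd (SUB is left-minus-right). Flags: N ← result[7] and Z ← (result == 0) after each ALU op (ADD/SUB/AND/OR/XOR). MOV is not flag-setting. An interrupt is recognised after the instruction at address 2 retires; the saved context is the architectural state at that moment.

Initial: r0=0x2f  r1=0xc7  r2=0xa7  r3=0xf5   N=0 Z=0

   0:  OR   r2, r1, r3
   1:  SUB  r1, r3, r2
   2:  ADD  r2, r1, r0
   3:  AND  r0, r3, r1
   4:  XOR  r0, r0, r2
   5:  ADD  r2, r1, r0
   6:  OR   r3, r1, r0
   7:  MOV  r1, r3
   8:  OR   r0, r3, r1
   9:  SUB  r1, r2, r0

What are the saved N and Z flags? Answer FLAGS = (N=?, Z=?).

after  0: r0=0x2f r1=0xc7 r2=0xf7 r3=0xf5  N=1 Z=0
after  1: r0=0x2f r1=0xfe r2=0xf7 r3=0xf5  N=1 Z=0
after  2: r0=0x2f r1=0xfe r2=0x2d r3=0xf5  N=0 Z=0
-- IRQ taken; context saved, return-PC = 3 --

FLAGS = (N=0, Z=0)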